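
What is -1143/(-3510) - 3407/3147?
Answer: -103229/136370 ≈ -0.75698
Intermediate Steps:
-1143/(-3510) - 3407/3147 = -1143*(-1/3510) - 3407*1/3147 = 127/390 - 3407/3147 = -103229/136370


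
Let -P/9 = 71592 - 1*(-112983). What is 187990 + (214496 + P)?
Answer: -1258689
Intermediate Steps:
P = -1661175 (P = -9*(71592 - 1*(-112983)) = -9*(71592 + 112983) = -9*184575 = -1661175)
187990 + (214496 + P) = 187990 + (214496 - 1661175) = 187990 - 1446679 = -1258689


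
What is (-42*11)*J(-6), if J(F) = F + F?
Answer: 5544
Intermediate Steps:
J(F) = 2*F
(-42*11)*J(-6) = (-42*11)*(2*(-6)) = -462*(-12) = 5544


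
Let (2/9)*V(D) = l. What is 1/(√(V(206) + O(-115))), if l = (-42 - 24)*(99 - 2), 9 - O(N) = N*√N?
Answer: √5/(5*√(-5760 + 23*I*√115)) ≈ 0.00012602 - 0.0058885*I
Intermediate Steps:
O(N) = 9 - N^(3/2) (O(N) = 9 - N*√N = 9 - N^(3/2))
l = -6402 (l = -66*97 = -6402)
V(D) = -28809 (V(D) = (9/2)*(-6402) = -28809)
1/(√(V(206) + O(-115))) = 1/(√(-28809 + (9 - (-115)^(3/2)))) = 1/(√(-28809 + (9 - (-115)*I*√115))) = 1/(√(-28809 + (9 + 115*I*√115))) = 1/(√(-28800 + 115*I*√115)) = (-28800 + 115*I*√115)^(-½)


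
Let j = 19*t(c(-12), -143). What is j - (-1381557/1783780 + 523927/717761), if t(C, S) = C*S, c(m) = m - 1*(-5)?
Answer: 24350609898864837/1280327716580 ≈ 19019.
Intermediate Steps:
c(m) = 5 + m (c(m) = m + 5 = 5 + m)
j = 19019 (j = 19*((5 - 12)*(-143)) = 19*(-7*(-143)) = 19*1001 = 19019)
j - (-1381557/1783780 + 523927/717761) = 19019 - (-1381557/1783780 + 523927/717761) = 19019 - 1*(-57057229817/1280327716580) = 19019 + 57057229817/1280327716580 = 24350609898864837/1280327716580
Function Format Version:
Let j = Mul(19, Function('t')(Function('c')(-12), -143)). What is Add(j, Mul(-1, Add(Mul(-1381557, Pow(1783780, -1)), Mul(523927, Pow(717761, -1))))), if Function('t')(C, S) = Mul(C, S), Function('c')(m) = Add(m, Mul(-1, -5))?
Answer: Rational(24350609898864837, 1280327716580) ≈ 19019.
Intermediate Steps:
Function('c')(m) = Add(5, m) (Function('c')(m) = Add(m, 5) = Add(5, m))
j = 19019 (j = Mul(19, Mul(Add(5, -12), -143)) = Mul(19, Mul(-7, -143)) = Mul(19, 1001) = 19019)
Add(j, Mul(-1, Add(Mul(-1381557, Pow(1783780, -1)), Mul(523927, Pow(717761, -1))))) = Add(19019, Mul(-1, Add(Mul(-1381557, Pow(1783780, -1)), Mul(523927, Pow(717761, -1))))) = Add(19019, Mul(-1, Add(Mul(-1381557, Rational(1, 1783780)), Mul(523927, Rational(1, 717761))))) = Add(19019, Mul(-1, Add(Rational(-1381557, 1783780), Rational(523927, 717761)))) = Add(19019, Mul(-1, Rational(-57057229817, 1280327716580))) = Add(19019, Rational(57057229817, 1280327716580)) = Rational(24350609898864837, 1280327716580)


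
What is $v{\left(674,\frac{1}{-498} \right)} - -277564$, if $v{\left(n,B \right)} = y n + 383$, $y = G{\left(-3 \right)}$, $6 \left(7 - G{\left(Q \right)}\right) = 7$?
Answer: $\frac{845636}{3} \approx 2.8188 \cdot 10^{5}$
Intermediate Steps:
$G{\left(Q \right)} = \frac{35}{6}$ ($G{\left(Q \right)} = 7 - \frac{7}{6} = \frac{35}{6}$)
$y = \frac{35}{6} \approx 5.8333$
$v{\left(n,B \right)} = 383 + \frac{35 n}{6}$ ($v{\left(n,B \right)} = \frac{35 n}{6} + 383 = 383 + \frac{35 n}{6}$)
$v{\left(674,\frac{1}{-498} \right)} - -277564 = \left(383 + \frac{35}{6} \cdot 674\right) - -277564 = \left(383 + \frac{11795}{3}\right) + 277564 = \frac{12944}{3} + 277564 = \frac{845636}{3}$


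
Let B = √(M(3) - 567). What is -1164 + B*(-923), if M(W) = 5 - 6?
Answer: -1164 - 1846*I*√142 ≈ -1164.0 - 21998.0*I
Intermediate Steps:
M(W) = -1
B = 2*I*√142 (B = √(-1 - 567) = √(-568) = 2*I*√142 ≈ 23.833*I)
-1164 + B*(-923) = -1164 + (2*I*√142)*(-923) = -1164 - 1846*I*√142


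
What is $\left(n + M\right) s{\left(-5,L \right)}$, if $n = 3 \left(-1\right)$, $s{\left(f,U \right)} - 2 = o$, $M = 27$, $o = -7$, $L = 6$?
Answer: $-120$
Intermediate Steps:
$s{\left(f,U \right)} = -5$ ($s{\left(f,U \right)} = 2 - 7 = -5$)
$n = -3$
$\left(n + M\right) s{\left(-5,L \right)} = \left(-3 + 27\right) \left(-5\right) = 24 \left(-5\right) = -120$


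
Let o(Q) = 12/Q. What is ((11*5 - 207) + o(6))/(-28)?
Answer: 75/14 ≈ 5.3571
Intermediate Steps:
((11*5 - 207) + o(6))/(-28) = ((11*5 - 207) + 12/6)/(-28) = ((55 - 207) + 12*(⅙))*(-1/28) = (-152 + 2)*(-1/28) = -150*(-1/28) = 75/14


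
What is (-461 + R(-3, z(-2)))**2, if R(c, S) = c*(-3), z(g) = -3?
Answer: 204304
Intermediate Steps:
R(c, S) = -3*c
(-461 + R(-3, z(-2)))**2 = (-461 - 3*(-3))**2 = (-461 + 9)**2 = (-452)**2 = 204304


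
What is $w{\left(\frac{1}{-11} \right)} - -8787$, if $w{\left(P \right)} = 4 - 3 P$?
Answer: $\frac{96704}{11} \approx 8791.3$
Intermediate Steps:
$w{\left(\frac{1}{-11} \right)} - -8787 = \left(4 - \frac{3}{-11}\right) - -8787 = \left(4 - - \frac{3}{11}\right) + 8787 = \left(4 + \frac{3}{11}\right) + 8787 = \frac{47}{11} + 8787 = \frac{96704}{11}$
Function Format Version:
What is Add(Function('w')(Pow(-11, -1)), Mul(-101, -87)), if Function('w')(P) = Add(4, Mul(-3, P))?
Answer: Rational(96704, 11) ≈ 8791.3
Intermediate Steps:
Add(Function('w')(Pow(-11, -1)), Mul(-101, -87)) = Add(Add(4, Mul(-3, Pow(-11, -1))), Mul(-101, -87)) = Add(Add(4, Mul(-3, Rational(-1, 11))), 8787) = Add(Add(4, Rational(3, 11)), 8787) = Add(Rational(47, 11), 8787) = Rational(96704, 11)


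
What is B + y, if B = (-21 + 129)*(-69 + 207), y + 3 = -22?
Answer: 14879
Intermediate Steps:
y = -25 (y = -3 - 22 = -25)
B = 14904 (B = 108*138 = 14904)
B + y = 14904 - 25 = 14879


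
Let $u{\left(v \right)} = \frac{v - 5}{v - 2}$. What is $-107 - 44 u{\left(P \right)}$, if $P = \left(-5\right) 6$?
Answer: $- \frac{1241}{8} \approx -155.13$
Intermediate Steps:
$P = -30$
$u{\left(v \right)} = \frac{-5 + v}{-2 + v}$
$-107 - 44 u{\left(P \right)} = -107 - 44 \frac{-5 - 30}{-2 - 30} = -107 - 44 \frac{1}{-32} \left(-35\right) = -107 - 44 \left(\left(- \frac{1}{32}\right) \left(-35\right)\right) = -107 - \frac{385}{8} = - \frac{1241}{8}$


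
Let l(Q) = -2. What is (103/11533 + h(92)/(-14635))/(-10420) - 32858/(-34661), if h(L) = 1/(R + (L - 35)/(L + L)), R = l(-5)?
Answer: 17972308204269080953/18958510573692768100 ≈ 0.94798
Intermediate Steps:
R = -2
h(L) = 1/(-2 + (-35 + L)/(2*L)) (h(L) = 1/(-2 + (L - 35)/(L + L)) = 1/(-2 + (-35 + L)/((2*L))) = 1/(-2 + (-35 + L)*(1/(2*L))) = 1/(-2 + (-35 + L)/(2*L)))
(103/11533 + h(92)/(-14635))/(-10420) - 32858/(-34661) = (103/11533 + (2*92/(-35 - 3*92))/(-14635))/(-10420) - 32858/(-34661) = (103*(1/11533) + (2*92/(-35 - 276))*(-1/14635))*(-1/10420) - 32858*(-1/34661) = (103/11533 + (2*92/(-311))*(-1/14635))*(-1/10420) + 32858/34661 = (103/11533 + (2*92*(-1/311))*(-1/14635))*(-1/10420) + 32858/34661 = (103/11533 - 184/311*(-1/14635))*(-1/10420) + 32858/34661 = (103/11533 + 184/4551485)*(-1/10420) + 32858/34661 = (470925027/52492276505)*(-1/10420) + 32858/34661 = -470925027/546969521182100 + 32858/34661 = 17972308204269080953/18958510573692768100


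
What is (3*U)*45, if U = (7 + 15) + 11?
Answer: 4455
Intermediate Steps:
U = 33 (U = 22 + 11 = 33)
(3*U)*45 = (3*33)*45 = 99*45 = 4455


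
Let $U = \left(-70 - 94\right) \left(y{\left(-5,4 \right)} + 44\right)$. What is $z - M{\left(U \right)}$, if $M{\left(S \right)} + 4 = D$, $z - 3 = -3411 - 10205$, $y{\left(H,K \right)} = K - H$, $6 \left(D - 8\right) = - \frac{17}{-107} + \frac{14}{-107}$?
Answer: $- \frac{2914039}{214} \approx -13617.0$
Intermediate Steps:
$D = \frac{1713}{214}$ ($D = 8 + \frac{- \frac{17}{-107} + \frac{14}{-107}}{6} = 8 + \frac{\left(-17\right) \left(- \frac{1}{107}\right) + 14 \left(- \frac{1}{107}\right)}{6} = 8 + \frac{\frac{17}{107} - \frac{14}{107}}{6} = 8 + \frac{1}{6} \cdot \frac{3}{107} = 8 + \frac{1}{214} = \frac{1713}{214} \approx 8.0047$)
$z = -13613$ ($z = 3 - 13616 = -13613$)
$U = -8692$ ($U = \left(-70 - 94\right) \left(\left(4 - -5\right) + 44\right) = - 164 \left(\left(4 + 5\right) + 44\right) = - 164 \left(9 + 44\right) = \left(-164\right) 53 = -8692$)
$M{\left(S \right)} = \frac{857}{214}$ ($M{\left(S \right)} = -4 + \frac{1713}{214} = \frac{857}{214}$)
$z - M{\left(U \right)} = -13613 - \frac{857}{214} = - \frac{2914039}{214}$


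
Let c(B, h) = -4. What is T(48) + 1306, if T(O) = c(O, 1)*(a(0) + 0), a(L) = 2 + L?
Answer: 1298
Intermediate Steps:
T(O) = -8 (T(O) = -4*((2 + 0) + 0) = -4*(2 + 0) = -4*2 = -8)
T(48) + 1306 = -8 + 1306 = 1298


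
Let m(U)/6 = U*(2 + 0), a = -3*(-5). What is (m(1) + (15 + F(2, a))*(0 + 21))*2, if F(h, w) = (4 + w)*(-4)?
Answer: -2538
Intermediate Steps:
a = 15
F(h, w) = -16 - 4*w
m(U) = 12*U (m(U) = 6*(U*(2 + 0)) = 6*(U*2) = 6*(2*U) = 12*U)
(m(1) + (15 + F(2, a))*(0 + 21))*2 = (12*1 + (15 + (-16 - 4*15))*(0 + 21))*2 = (12 + (15 + (-16 - 60))*21)*2 = (12 + (15 - 76)*21)*2 = (12 - 61*21)*2 = (12 - 1281)*2 = -1269*2 = -2538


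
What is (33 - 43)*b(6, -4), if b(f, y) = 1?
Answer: -10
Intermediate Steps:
(33 - 43)*b(6, -4) = (33 - 43)*1 = -10*1 = -10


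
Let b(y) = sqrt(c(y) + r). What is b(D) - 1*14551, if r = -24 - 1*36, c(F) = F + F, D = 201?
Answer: -14551 + 3*sqrt(38) ≈ -14533.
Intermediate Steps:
c(F) = 2*F
r = -60 (r = -24 - 36 = -60)
b(y) = sqrt(-60 + 2*y) (b(y) = sqrt(2*y - 60) = sqrt(-60 + 2*y))
b(D) - 1*14551 = sqrt(-60 + 2*201) - 1*14551 = sqrt(-60 + 402) - 14551 = sqrt(342) - 14551 = 3*sqrt(38) - 14551 = -14551 + 3*sqrt(38)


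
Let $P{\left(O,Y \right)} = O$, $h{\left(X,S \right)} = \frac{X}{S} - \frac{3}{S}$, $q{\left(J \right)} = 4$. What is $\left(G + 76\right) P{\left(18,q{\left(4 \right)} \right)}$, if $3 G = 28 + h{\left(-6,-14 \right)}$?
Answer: $\frac{10779}{7} \approx 1539.9$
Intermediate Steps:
$h{\left(X,S \right)} = - \frac{3}{S} + \frac{X}{S}$
$G = \frac{401}{42}$ ($G = \frac{28 + \frac{-3 - 6}{-14}}{3} = \frac{28 - - \frac{9}{14}}{3} = \frac{28 + \frac{9}{14}}{3} = \frac{1}{3} \cdot \frac{401}{14} = \frac{401}{42} \approx 9.5476$)
$\left(G + 76\right) P{\left(18,q{\left(4 \right)} \right)} = \left(\frac{401}{42} + 76\right) 18 = \frac{3593}{42} \cdot 18 = \frac{10779}{7}$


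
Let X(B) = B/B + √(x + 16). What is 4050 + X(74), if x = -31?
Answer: 4051 + I*√15 ≈ 4051.0 + 3.873*I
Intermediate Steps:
X(B) = 1 + I*√15 (X(B) = B/B + √(-31 + 16) = 1 + √(-15) = 1 + I*√15)
4050 + X(74) = 4050 + (1 + I*√15) = 4051 + I*√15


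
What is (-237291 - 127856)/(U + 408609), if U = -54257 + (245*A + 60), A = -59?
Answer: -365147/339957 ≈ -1.0741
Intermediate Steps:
U = -68652 (U = -54257 + (245*(-59) + 60) = -54257 + (-14455 + 60) = -54257 - 14395 = -68652)
(-237291 - 127856)/(U + 408609) = (-237291 - 127856)/(-68652 + 408609) = -365147/339957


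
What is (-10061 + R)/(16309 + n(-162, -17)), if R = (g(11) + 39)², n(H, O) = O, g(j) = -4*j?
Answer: -2509/4073 ≈ -0.61601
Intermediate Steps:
R = 25 (R = (-4*11 + 39)² = (-44 + 39)² = (-5)² = 25)
(-10061 + R)/(16309 + n(-162, -17)) = (-10061 + 25)/(16309 - 17) = -10036/16292 = -10036*1/16292 = -2509/4073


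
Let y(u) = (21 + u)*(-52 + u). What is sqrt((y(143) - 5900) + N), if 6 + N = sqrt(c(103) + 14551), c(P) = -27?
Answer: sqrt(9018 + 2*sqrt(3631)) ≈ 95.596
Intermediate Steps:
y(u) = (-52 + u)*(21 + u)
N = -6 + 2*sqrt(3631) (N = -6 + sqrt(-27 + 14551) = -6 + sqrt(14524) = -6 + 2*sqrt(3631) ≈ 114.52)
sqrt((y(143) - 5900) + N) = sqrt(((-1092 + 143**2 - 31*143) - 5900) + (-6 + 2*sqrt(3631))) = sqrt(((-1092 + 20449 - 4433) - 5900) + (-6 + 2*sqrt(3631))) = sqrt((14924 - 5900) + (-6 + 2*sqrt(3631))) = sqrt(9024 + (-6 + 2*sqrt(3631))) = sqrt(9018 + 2*sqrt(3631))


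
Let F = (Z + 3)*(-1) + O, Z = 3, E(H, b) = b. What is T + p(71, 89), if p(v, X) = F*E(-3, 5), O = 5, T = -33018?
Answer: -33023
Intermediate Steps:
F = -1 (F = (3 + 3)*(-1) + 5 = 6*(-1) + 5 = -6 + 5 = -1)
p(v, X) = -5 (p(v, X) = -1*5 = -5)
T + p(71, 89) = -33018 - 5 = -33023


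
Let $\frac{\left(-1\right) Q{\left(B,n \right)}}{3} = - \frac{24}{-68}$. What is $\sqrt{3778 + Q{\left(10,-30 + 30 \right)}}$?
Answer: $\frac{4 \sqrt{68221}}{17} \approx 61.457$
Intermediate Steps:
$Q{\left(B,n \right)} = - \frac{18}{17}$ ($Q{\left(B,n \right)} = - 3 \left(- \frac{24}{-68}\right) = - 3 \left(\left(-24\right) \left(- \frac{1}{68}\right)\right) = \left(-3\right) \frac{6}{17} = - \frac{18}{17}$)
$\sqrt{3778 + Q{\left(10,-30 + 30 \right)}} = \sqrt{3778 - \frac{18}{17}} = \sqrt{\frac{64208}{17}} = \frac{4 \sqrt{68221}}{17}$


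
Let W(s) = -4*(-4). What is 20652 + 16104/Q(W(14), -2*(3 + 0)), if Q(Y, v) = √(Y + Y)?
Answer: 20652 + 2013*√2 ≈ 23499.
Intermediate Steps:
W(s) = 16
Q(Y, v) = √2*√Y (Q(Y, v) = √(2*Y) = √2*√Y)
20652 + 16104/Q(W(14), -2*(3 + 0)) = 20652 + 16104/((√2*√16)) = 20652 + 16104/((√2*4)) = 20652 + 16104/((4*√2)) = 20652 + 16104*(√2/8) = 20652 + 2013*√2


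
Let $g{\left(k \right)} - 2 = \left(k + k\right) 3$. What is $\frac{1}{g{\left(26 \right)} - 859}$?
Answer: $- \frac{1}{701} \approx -0.0014265$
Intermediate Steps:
$g{\left(k \right)} = 2 + 6 k$ ($g{\left(k \right)} = 2 + \left(k + k\right) 3 = 2 + 2 k 3 = 2 + 6 k$)
$\frac{1}{g{\left(26 \right)} - 859} = \frac{1}{\left(2 + 6 \cdot 26\right) - 859} = \frac{1}{\left(2 + 156\right) - 859} = \frac{1}{158 - 859} = \frac{1}{-701} = - \frac{1}{701}$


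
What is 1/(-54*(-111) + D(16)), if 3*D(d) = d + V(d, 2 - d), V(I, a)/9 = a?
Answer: 3/17872 ≈ 0.00016786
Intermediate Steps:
V(I, a) = 9*a
D(d) = 6 - 8*d/3 (D(d) = (d + 9*(2 - d))/3 = (d + (18 - 9*d))/3 = (18 - 8*d)/3 = 6 - 8*d/3)
1/(-54*(-111) + D(16)) = 1/(-54*(-111) + (6 - 8/3*16)) = 1/(5994 + (6 - 128/3)) = 1/(5994 - 110/3) = 1/(17872/3) = 3/17872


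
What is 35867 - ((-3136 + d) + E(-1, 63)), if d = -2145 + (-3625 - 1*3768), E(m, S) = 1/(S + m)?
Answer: 3009541/62 ≈ 48541.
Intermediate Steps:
d = -9538 (d = -2145 + (-3625 - 3768) = -2145 - 7393 = -9538)
35867 - ((-3136 + d) + E(-1, 63)) = 35867 - ((-3136 - 9538) + 1/(63 - 1)) = 35867 - (-12674 + 1/62) = 35867 - 1*(-785787/62) = 35867 + 785787/62 = 3009541/62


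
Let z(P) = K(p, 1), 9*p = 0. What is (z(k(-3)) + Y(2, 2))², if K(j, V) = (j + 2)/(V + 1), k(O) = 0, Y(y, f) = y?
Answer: 9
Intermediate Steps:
p = 0 (p = (⅑)*0 = 0)
K(j, V) = (2 + j)/(1 + V)
z(P) = 1 (z(P) = (2 + 0)/(1 + 1) = 2/2 = (½)*2 = 1)
(z(k(-3)) + Y(2, 2))² = (1 + 2)² = 3² = 9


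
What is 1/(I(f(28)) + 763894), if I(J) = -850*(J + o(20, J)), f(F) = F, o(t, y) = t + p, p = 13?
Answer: 1/712044 ≈ 1.4044e-6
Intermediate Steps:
o(t, y) = 13 + t (o(t, y) = t + 13 = 13 + t)
I(J) = -28050 - 850*J (I(J) = -850*(J + (13 + 20)) = -850*(J + 33) = -850*(33 + J) = -28050 - 850*J)
1/(I(f(28)) + 763894) = 1/((-28050 - 850*28) + 763894) = 1/((-28050 - 23800) + 763894) = 1/(-51850 + 763894) = 1/712044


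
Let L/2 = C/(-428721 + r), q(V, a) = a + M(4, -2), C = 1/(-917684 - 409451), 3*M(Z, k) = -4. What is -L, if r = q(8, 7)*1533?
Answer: -1/278720911295 ≈ -3.5878e-12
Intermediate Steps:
M(Z, k) = -4/3 (M(Z, k) = (1/3)*(-4) = -4/3)
C = -1/1327135 (C = 1/(-1327135) = -1/1327135 ≈ -7.5350e-7)
q(V, a) = -4/3 + a (q(V, a) = a - 4/3 = -4/3 + a)
r = 8687 (r = (-4/3 + 7)*1533 = (17/3)*1533 = 8687)
L = 1/278720911295 (L = 2*(-1/(1327135*(-428721 + 8687))) = 2*(-1/1327135/(-420034)) = 2*(-1/1327135*(-1/420034)) = 2*(1/557441822590) = 1/278720911295 ≈ 3.5878e-12)
-L = -1*1/278720911295 = -1/278720911295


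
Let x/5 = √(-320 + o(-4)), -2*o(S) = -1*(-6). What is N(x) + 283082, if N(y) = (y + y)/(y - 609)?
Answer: 53637819271/189478 - 3045*I*√323/189478 ≈ 2.8308e+5 - 0.28882*I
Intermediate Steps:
o(S) = -3 (o(S) = -(-1)*(-6)/2 = -½*6 = -3)
x = 5*I*√323 (x = 5*√(-320 - 3) = 5*√(-323) = 5*(I*√323) = 5*I*√323 ≈ 89.861*I)
N(y) = 2*y/(-609 + y) (N(y) = (2*y)/(-609 + y) = 2*y/(-609 + y))
N(x) + 283082 = 2*(5*I*√323)/(-609 + 5*I*√323) + 283082 = 10*I*√323/(-609 + 5*I*√323) + 283082 = 283082 + 10*I*√323/(-609 + 5*I*√323)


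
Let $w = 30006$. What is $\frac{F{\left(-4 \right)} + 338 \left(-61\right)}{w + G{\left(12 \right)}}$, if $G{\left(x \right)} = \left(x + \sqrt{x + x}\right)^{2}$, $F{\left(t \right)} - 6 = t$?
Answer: $- \frac{17279644}{25290457} + \frac{27488 \sqrt{6}}{25290457} \approx -0.68058$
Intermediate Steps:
$F{\left(t \right)} = 6 + t$
$G{\left(x \right)} = \left(x + \sqrt{2} \sqrt{x}\right)^{2}$ ($G{\left(x \right)} = \left(x + \sqrt{2 x}\right)^{2} = \left(x + \sqrt{2} \sqrt{x}\right)^{2}$)
$\frac{F{\left(-4 \right)} + 338 \left(-61\right)}{w + G{\left(12 \right)}} = \frac{\left(6 - 4\right) + 338 \left(-61\right)}{30006 + \left(12 + \sqrt{2} \sqrt{12}\right)^{2}} = \frac{2 - 20618}{30006 + \left(12 + \sqrt{2} \cdot 2 \sqrt{3}\right)^{2}} = - \frac{20616}{30006 + \left(12 + 2 \sqrt{6}\right)^{2}}$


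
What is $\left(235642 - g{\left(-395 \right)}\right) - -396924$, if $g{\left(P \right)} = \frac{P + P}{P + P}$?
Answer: $632565$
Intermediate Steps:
$g{\left(P \right)} = 1$ ($g{\left(P \right)} = \frac{2 P}{2 P} = 2 P \frac{1}{2 P} = 1$)
$\left(235642 - g{\left(-395 \right)}\right) - -396924 = \left(235642 - 1\right) - -396924 = \left(235642 - 1\right) + 396924 = 235641 + 396924 = 632565$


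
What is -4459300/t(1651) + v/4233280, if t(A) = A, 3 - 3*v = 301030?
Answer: -56632893507577/20967435840 ≈ -2701.0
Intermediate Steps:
v = -301027/3 (v = 1 - 1/3*301030 = 1 - 301030/3 = -301027/3 ≈ -1.0034e+5)
-4459300/t(1651) + v/4233280 = -4459300/1651 - 301027/3/4233280 = -4459300*1/1651 - 301027/3*1/4233280 = -4459300/1651 - 301027/12699840 = -56632893507577/20967435840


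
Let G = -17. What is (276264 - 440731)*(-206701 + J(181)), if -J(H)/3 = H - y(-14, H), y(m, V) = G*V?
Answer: 35602993825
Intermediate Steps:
y(m, V) = -17*V
J(H) = -54*H (J(H) = -3*(H - (-17)*H) = -3*(H + 17*H) = -54*H)
(276264 - 440731)*(-206701 + J(181)) = (276264 - 440731)*(-206701 - 54*181) = -164467*(-206701 - 9774) = -164467*(-216475) = 35602993825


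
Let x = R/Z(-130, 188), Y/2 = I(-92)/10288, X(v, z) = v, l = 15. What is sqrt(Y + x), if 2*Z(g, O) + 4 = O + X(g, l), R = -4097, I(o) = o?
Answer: I*sqrt(20329202454)/11574 ≈ 12.319*I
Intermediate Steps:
Z(g, O) = -2 + O/2 + g/2 (Z(g, O) = -2 + (O + g)/2 = -2 + (O/2 + g/2) = -2 + O/2 + g/2)
Y = -23/1286 (Y = 2*(-92/10288) = 2*(-92*1/10288) = 2*(-23/2572) = -23/1286 ≈ -0.017885)
x = -4097/27 (x = -4097/(-2 + (1/2)*188 + (1/2)*(-130)) = -4097/(-2 + 94 - 65) = -4097/27 ≈ -151.74)
sqrt(Y + x) = sqrt(-23/1286 - 4097/27) = sqrt(-5269363/34722) = I*sqrt(20329202454)/11574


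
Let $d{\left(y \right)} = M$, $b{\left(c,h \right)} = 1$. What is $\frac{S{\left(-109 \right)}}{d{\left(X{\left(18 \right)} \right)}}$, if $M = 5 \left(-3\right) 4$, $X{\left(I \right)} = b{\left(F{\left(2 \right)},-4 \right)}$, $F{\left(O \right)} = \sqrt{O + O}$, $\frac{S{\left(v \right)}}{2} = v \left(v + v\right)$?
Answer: $- \frac{11881}{15} \approx -792.07$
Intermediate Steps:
$S{\left(v \right)} = 4 v^{2}$ ($S{\left(v \right)} = 2 v \left(v + v\right) = 2 v 2 v = 2 \cdot 2 v^{2} = 4 v^{2}$)
$F{\left(O \right)} = \sqrt{2} \sqrt{O}$ ($F{\left(O \right)} = \sqrt{2 O} = \sqrt{2} \sqrt{O}$)
$X{\left(I \right)} = 1$
$M = -60$ ($M = \left(-15\right) 4 = -60$)
$d{\left(y \right)} = -60$
$\frac{S{\left(-109 \right)}}{d{\left(X{\left(18 \right)} \right)}} = \frac{4 \left(-109\right)^{2}}{-60} = 4 \cdot 11881 \left(- \frac{1}{60}\right) = 47524 \left(- \frac{1}{60}\right) = - \frac{11881}{15}$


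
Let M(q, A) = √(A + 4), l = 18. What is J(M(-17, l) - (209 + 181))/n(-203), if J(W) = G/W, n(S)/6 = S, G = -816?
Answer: -26520/15435917 - 68*√22/15435917 ≈ -0.0017387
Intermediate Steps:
n(S) = 6*S
M(q, A) = √(4 + A)
J(W) = -816/W
J(M(-17, l) - (209 + 181))/n(-203) = (-816/(√(4 + 18) - (209 + 181)))/((6*(-203))) = -816/(√22 - 1*390)/(-1218) = -816/(√22 - 390)*(-1/1218) = -816/(-390 + √22)*(-1/1218) = 136/(203*(-390 + √22))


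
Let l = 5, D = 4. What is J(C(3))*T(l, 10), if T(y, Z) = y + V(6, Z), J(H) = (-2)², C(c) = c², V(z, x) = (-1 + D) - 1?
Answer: 28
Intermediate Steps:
V(z, x) = 2 (V(z, x) = (-1 + 4) - 1 = 3 - 1 = 2)
J(H) = 4
T(y, Z) = 2 + y (T(y, Z) = y + 2 = 2 + y)
J(C(3))*T(l, 10) = 4*(2 + 5) = 4*7 = 28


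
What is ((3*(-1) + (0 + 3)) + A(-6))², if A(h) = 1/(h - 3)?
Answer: 1/81 ≈ 0.012346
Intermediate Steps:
A(h) = 1/(-3 + h)
((3*(-1) + (0 + 3)) + A(-6))² = ((3*(-1) + (0 + 3)) + 1/(-3 - 6))² = ((-3 + 3) + 1/(-9))² = (0 - ⅑)² = (-⅑)² = 1/81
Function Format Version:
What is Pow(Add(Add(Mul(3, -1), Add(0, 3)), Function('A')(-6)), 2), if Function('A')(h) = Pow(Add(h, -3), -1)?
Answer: Rational(1, 81) ≈ 0.012346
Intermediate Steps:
Function('A')(h) = Pow(Add(-3, h), -1)
Pow(Add(Add(Mul(3, -1), Add(0, 3)), Function('A')(-6)), 2) = Pow(Add(Add(Mul(3, -1), Add(0, 3)), Pow(Add(-3, -6), -1)), 2) = Pow(Add(Add(-3, 3), Pow(-9, -1)), 2) = Pow(Add(0, Rational(-1, 9)), 2) = Pow(Rational(-1, 9), 2) = Rational(1, 81)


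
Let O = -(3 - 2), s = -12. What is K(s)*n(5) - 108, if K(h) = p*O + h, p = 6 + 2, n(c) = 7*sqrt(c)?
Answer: -108 - 140*sqrt(5) ≈ -421.05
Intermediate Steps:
O = -1 (O = -1*1 = -1)
p = 8
K(h) = -8 + h (K(h) = 8*(-1) + h = -8 + h)
K(s)*n(5) - 108 = (-8 - 12)*(7*sqrt(5)) - 108 = -140*sqrt(5) - 108 = -108 - 140*sqrt(5)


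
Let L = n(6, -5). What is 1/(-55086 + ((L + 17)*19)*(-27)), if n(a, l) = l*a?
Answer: -1/48417 ≈ -2.0654e-5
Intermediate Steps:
n(a, l) = a*l
L = -30 (L = 6*(-5) = -30)
1/(-55086 + ((L + 17)*19)*(-27)) = 1/(-55086 + ((-30 + 17)*19)*(-27)) = 1/(-55086 - 13*19*(-27)) = 1/(-55086 - 247*(-27)) = 1/(-55086 + 6669) = 1/(-48417) = -1/48417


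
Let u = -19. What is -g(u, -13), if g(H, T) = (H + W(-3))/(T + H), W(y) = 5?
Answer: -7/16 ≈ -0.43750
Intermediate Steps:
g(H, T) = (5 + H)/(H + T) (g(H, T) = (H + 5)/(T + H) = (5 + H)/(H + T))
-g(u, -13) = -(5 - 19)/(-19 - 13) = -(-14)/(-32) = -(-1)*(-14)/32 = -1*7/16 = -7/16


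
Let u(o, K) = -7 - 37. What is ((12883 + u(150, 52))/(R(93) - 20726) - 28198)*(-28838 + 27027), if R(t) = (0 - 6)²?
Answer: 1056590750249/20690 ≈ 5.1068e+7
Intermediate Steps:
u(o, K) = -44
R(t) = 36 (R(t) = (-6)² = 36)
((12883 + u(150, 52))/(R(93) - 20726) - 28198)*(-28838 + 27027) = ((12883 - 44)/(36 - 20726) - 28198)*(-28838 + 27027) = (12839/(-20690) - 28198)*(-1811) = (12839*(-1/20690) - 28198)*(-1811) = (-12839/20690 - 28198)*(-1811) = -583429459/20690*(-1811) = 1056590750249/20690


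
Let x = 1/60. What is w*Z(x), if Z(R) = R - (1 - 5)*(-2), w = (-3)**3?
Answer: 4311/20 ≈ 215.55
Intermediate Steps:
w = -27
x = 1/60 ≈ 0.016667
Z(R) = -8 + R (Z(R) = R - (-4)*(-2) = R - 1*8 = R - 8 = -8 + R)
w*Z(x) = -27*(-8 + 1/60) = -27*(-479/60) = 4311/20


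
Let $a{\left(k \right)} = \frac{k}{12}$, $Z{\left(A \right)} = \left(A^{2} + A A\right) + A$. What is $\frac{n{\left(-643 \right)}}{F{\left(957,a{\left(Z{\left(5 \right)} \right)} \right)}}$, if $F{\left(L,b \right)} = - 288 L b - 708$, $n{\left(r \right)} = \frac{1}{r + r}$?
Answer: $\frac{1}{1625437128} \approx 6.1522 \cdot 10^{-10}$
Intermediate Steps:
$Z{\left(A \right)} = A + 2 A^{2}$ ($Z{\left(A \right)} = \left(A^{2} + A^{2}\right) + A = 2 A^{2} + A = A + 2 A^{2}$)
$n{\left(r \right)} = \frac{1}{2 r}$
$a{\left(k \right)} = \frac{k}{12}$ ($a{\left(k \right)} = k \frac{1}{12} = \frac{k}{12}$)
$F{\left(L,b \right)} = -708 - 288 L b$ ($F{\left(L,b \right)} = - 288 L b - 708 = -708 - 288 L b$)
$\frac{n{\left(-643 \right)}}{F{\left(957,a{\left(Z{\left(5 \right)} \right)} \right)}} = \frac{\frac{1}{2} \frac{1}{-643}}{-708 - 275616 \frac{5 \left(1 + 2 \cdot 5\right)}{12}} = \frac{\frac{1}{2} \left(- \frac{1}{643}\right)}{-708 - 275616 \frac{5 \left(1 + 10\right)}{12}} = - \frac{1}{1286 \left(-708 - 275616 \frac{5 \cdot 11}{12}\right)} = - \frac{1}{1286 \left(-708 - 275616 \cdot \frac{1}{12} \cdot 55\right)} = - \frac{1}{1286 \left(-708 - 275616 \cdot \frac{55}{12}\right)} = - \frac{1}{1286 \left(-708 - 1263240\right)} = - \frac{1}{1286 \left(-1263948\right)} = \left(- \frac{1}{1286}\right) \left(- \frac{1}{1263948}\right) = \frac{1}{1625437128}$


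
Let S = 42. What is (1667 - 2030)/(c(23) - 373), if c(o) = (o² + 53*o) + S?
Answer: -363/1417 ≈ -0.25618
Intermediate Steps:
c(o) = 42 + o² + 53*o (c(o) = (o² + 53*o) + 42 = 42 + o² + 53*o)
(1667 - 2030)/(c(23) - 373) = (1667 - 2030)/((42 + 23² + 53*23) - 373) = -363/((42 + 529 + 1219) - 373) = -363/(1790 - 373) = -363/1417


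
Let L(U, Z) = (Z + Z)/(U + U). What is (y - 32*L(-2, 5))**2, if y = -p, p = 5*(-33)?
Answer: 60025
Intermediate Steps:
L(U, Z) = Z/U (L(U, Z) = (2*Z)/((2*U)) = (2*Z)*(1/(2*U)) = Z/U)
p = -165
y = 165 (y = -1*(-165) = 165)
(y - 32*L(-2, 5))**2 = (165 - 160/(-2))**2 = (165 - 160*(-1)/2)**2 = (165 - 32*(-5/2))**2 = (165 + 80)**2 = 245**2 = 60025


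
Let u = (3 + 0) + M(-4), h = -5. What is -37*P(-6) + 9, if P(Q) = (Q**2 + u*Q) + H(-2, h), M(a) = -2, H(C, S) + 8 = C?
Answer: -731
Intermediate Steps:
H(C, S) = -8 + C
u = 1 (u = (3 + 0) - 2 = 3 - 2 = 1)
P(Q) = -10 + Q + Q**2 (P(Q) = (Q**2 + 1*Q) + (-8 - 2) = (Q**2 + Q) - 10 = (Q + Q**2) - 10 = -10 + Q + Q**2)
-37*P(-6) + 9 = -37*(-10 - 6 + (-6)**2) + 9 = -37*(-10 - 6 + 36) + 9 = -37*20 + 9 = -740 + 9 = -731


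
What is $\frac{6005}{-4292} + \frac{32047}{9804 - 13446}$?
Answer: $- \frac{79707967}{7815732} \approx -10.198$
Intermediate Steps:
$\frac{6005}{-4292} + \frac{32047}{9804 - 13446} = 6005 \left(- \frac{1}{4292}\right) + \frac{32047}{-3642} = - \frac{6005}{4292} + 32047 \left(- \frac{1}{3642}\right) = - \frac{6005}{4292} - \frac{32047}{3642} = - \frac{79707967}{7815732}$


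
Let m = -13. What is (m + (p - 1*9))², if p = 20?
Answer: 4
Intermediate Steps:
(m + (p - 1*9))² = (-13 + (20 - 1*9))² = (-13 + (20 - 9))² = (-13 + 11)² = (-2)² = 4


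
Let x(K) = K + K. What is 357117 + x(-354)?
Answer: 356409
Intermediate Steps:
x(K) = 2*K
357117 + x(-354) = 357117 + 2*(-354) = 357117 - 708 = 356409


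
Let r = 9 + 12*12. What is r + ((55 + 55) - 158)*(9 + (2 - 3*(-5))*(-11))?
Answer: 8697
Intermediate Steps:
r = 153 (r = 9 + 144 = 153)
r + ((55 + 55) - 158)*(9 + (2 - 3*(-5))*(-11)) = 153 + ((55 + 55) - 158)*(9 + (2 - 3*(-5))*(-11)) = 153 + (110 - 158)*(9 + (2 + 15)*(-11)) = 153 - 48*(9 + 17*(-11)) = 153 - 48*(9 - 187) = 153 - 48*(-178) = 153 + 8544 = 8697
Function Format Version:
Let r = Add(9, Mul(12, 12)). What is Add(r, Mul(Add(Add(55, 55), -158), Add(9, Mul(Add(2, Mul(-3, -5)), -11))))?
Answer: 8697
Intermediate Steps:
r = 153 (r = Add(9, 144) = 153)
Add(r, Mul(Add(Add(55, 55), -158), Add(9, Mul(Add(2, Mul(-3, -5)), -11)))) = Add(153, Mul(Add(Add(55, 55), -158), Add(9, Mul(Add(2, Mul(-3, -5)), -11)))) = Add(153, Mul(Add(110, -158), Add(9, Mul(Add(2, 15), -11)))) = Add(153, Mul(-48, Add(9, Mul(17, -11)))) = Add(153, Mul(-48, Add(9, -187))) = Add(153, Mul(-48, -178)) = Add(153, 8544) = 8697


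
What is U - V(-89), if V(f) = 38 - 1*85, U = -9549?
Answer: -9502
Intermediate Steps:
V(f) = -47 (V(f) = 38 - 85 = -47)
U - V(-89) = -9549 - 1*(-47) = -9549 + 47 = -9502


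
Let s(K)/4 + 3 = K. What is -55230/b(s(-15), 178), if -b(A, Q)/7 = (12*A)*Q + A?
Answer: -1315/25644 ≈ -0.051279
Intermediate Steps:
s(K) = -12 + 4*K
b(A, Q) = -7*A - 84*A*Q (b(A, Q) = -7*((12*A)*Q + A) = -7*(12*A*Q + A) = -7*(A + 12*A*Q) = -7*A - 84*A*Q)
-55230/b(s(-15), 178) = -55230*(-1/(7*(1 + 12*178)*(-12 + 4*(-15)))) = -55230*(-1/(7*(1 + 2136)*(-12 - 60))) = -55230/((-7*(-72)*2137)) = -55230/1077048 = -55230*1/1077048 = -1315/25644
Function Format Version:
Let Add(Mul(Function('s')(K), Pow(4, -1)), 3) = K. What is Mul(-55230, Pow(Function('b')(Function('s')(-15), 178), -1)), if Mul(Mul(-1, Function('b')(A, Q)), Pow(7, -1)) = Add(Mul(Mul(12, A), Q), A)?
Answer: Rational(-1315, 25644) ≈ -0.051279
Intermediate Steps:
Function('s')(K) = Add(-12, Mul(4, K))
Function('b')(A, Q) = Add(Mul(-7, A), Mul(-84, A, Q)) (Function('b')(A, Q) = Mul(-7, Add(Mul(Mul(12, A), Q), A)) = Mul(-7, Add(Mul(12, A, Q), A)) = Mul(-7, Add(A, Mul(12, A, Q))) = Add(Mul(-7, A), Mul(-84, A, Q)))
Mul(-55230, Pow(Function('b')(Function('s')(-15), 178), -1)) = Mul(-55230, Pow(Mul(-7, Add(-12, Mul(4, -15)), Add(1, Mul(12, 178))), -1)) = Mul(-55230, Pow(Mul(-7, Add(-12, -60), Add(1, 2136)), -1)) = Mul(-55230, Pow(Mul(-7, -72, 2137), -1)) = Mul(-55230, Pow(1077048, -1)) = Mul(-55230, Rational(1, 1077048)) = Rational(-1315, 25644)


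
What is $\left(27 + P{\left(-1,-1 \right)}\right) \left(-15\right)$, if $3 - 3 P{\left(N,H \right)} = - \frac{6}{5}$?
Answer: $-426$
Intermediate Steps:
$P{\left(N,H \right)} = \frac{7}{5}$ ($P{\left(N,H \right)} = 1 - \frac{\left(-6\right) \frac{1}{5}}{3} = 1 - - \frac{2}{5} = 1 + \frac{2}{5} = \frac{7}{5}$)
$\left(27 + P{\left(-1,-1 \right)}\right) \left(-15\right) = \left(27 + \frac{7}{5}\right) \left(-15\right) = \frac{142}{5} \left(-15\right) = -426$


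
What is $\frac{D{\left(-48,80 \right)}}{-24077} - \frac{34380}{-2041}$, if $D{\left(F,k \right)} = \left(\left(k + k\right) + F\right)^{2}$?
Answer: $\frac{802164956}{49141157} \approx 16.324$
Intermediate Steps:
$D{\left(F,k \right)} = \left(F + 2 k\right)^{2}$ ($D{\left(F,k \right)} = \left(2 k + F\right)^{2} = \left(F + 2 k\right)^{2}$)
$\frac{D{\left(-48,80 \right)}}{-24077} - \frac{34380}{-2041} = \frac{\left(-48 + 2 \cdot 80\right)^{2}}{-24077} - \frac{34380}{-2041} = \left(-48 + 160\right)^{2} \left(- \frac{1}{24077}\right) - - \frac{34380}{2041} = 112^{2} \left(- \frac{1}{24077}\right) + \frac{34380}{2041} = 12544 \left(- \frac{1}{24077}\right) + \frac{34380}{2041} = - \frac{12544}{24077} + \frac{34380}{2041} = \frac{802164956}{49141157}$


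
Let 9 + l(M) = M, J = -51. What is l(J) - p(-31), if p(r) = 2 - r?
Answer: -93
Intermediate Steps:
l(M) = -9 + M
l(J) - p(-31) = (-9 - 51) - (2 - 1*(-31)) = -60 - (2 + 31) = -60 - 1*33 = -60 - 33 = -93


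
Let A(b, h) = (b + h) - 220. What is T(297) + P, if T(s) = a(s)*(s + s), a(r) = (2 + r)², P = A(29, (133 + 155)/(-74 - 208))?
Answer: 2495888093/47 ≈ 5.3104e+7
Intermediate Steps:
A(b, h) = -220 + b + h
P = -9025/47 (P = -220 + 29 + (133 + 155)/(-74 - 208) = -220 + 29 + 288/(-282) = -220 + 29 + 288*(-1/282) = -220 + 29 - 48/47 = -9025/47 ≈ -192.02)
T(s) = 2*s*(2 + s)² (T(s) = (2 + s)²*(s + s) = (2 + s)²*(2*s) = 2*s*(2 + s)²)
T(297) + P = 2*297*(2 + 297)² - 9025/47 = 2*297*299² - 9025/47 = 2*297*89401 - 9025/47 = 53104194 - 9025/47 = 2495888093/47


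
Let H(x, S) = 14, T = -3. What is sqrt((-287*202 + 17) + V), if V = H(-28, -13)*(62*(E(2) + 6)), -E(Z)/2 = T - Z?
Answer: I*sqrt(44069) ≈ 209.93*I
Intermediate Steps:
E(Z) = 6 + 2*Z (E(Z) = -2*(-3 - Z) = 6 + 2*Z)
V = 13888 (V = 14*(62*((6 + 2*2) + 6)) = 14*(62*((6 + 4) + 6)) = 14*(62*(10 + 6)) = 14*(62*16) = 14*992 = 13888)
sqrt((-287*202 + 17) + V) = sqrt((-287*202 + 17) + 13888) = sqrt((-57974 + 17) + 13888) = sqrt(-57957 + 13888) = sqrt(-44069) = I*sqrt(44069)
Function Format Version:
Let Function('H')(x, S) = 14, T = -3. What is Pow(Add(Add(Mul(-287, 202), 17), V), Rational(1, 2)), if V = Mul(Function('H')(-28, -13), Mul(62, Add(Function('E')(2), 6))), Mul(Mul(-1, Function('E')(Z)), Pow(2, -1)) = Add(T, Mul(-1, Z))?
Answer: Mul(I, Pow(44069, Rational(1, 2))) ≈ Mul(209.93, I)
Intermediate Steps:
Function('E')(Z) = Add(6, Mul(2, Z)) (Function('E')(Z) = Mul(-2, Add(-3, Mul(-1, Z))) = Add(6, Mul(2, Z)))
V = 13888 (V = Mul(14, Mul(62, Add(Add(6, Mul(2, 2)), 6))) = Mul(14, Mul(62, Add(Add(6, 4), 6))) = Mul(14, Mul(62, Add(10, 6))) = Mul(14, Mul(62, 16)) = Mul(14, 992) = 13888)
Pow(Add(Add(Mul(-287, 202), 17), V), Rational(1, 2)) = Pow(Add(Add(Mul(-287, 202), 17), 13888), Rational(1, 2)) = Pow(Add(Add(-57974, 17), 13888), Rational(1, 2)) = Pow(Add(-57957, 13888), Rational(1, 2)) = Pow(-44069, Rational(1, 2)) = Mul(I, Pow(44069, Rational(1, 2)))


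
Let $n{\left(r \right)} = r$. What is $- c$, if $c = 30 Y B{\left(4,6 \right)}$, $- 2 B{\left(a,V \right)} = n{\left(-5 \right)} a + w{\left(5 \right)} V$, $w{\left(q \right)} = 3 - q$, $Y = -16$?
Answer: $7680$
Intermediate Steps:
$B{\left(a,V \right)} = V + \frac{5 a}{2}$ ($B{\left(a,V \right)} = - \frac{- 5 a + \left(3 - 5\right) V}{2} = - \frac{- 5 a - 2 V}{2} = V + \frac{5 a}{2}$)
$c = -7680$ ($c = 30 \left(-16\right) \left(6 + \frac{5}{2} \cdot 4\right) = - 480 \left(6 + 10\right) = \left(-480\right) 16 = -7680$)
$- c = \left(-1\right) \left(-7680\right) = 7680$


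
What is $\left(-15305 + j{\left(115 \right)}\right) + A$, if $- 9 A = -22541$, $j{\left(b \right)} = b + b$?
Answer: $- \frac{113134}{9} \approx -12570.0$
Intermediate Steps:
$j{\left(b \right)} = 2 b$
$A = \frac{22541}{9}$ ($A = \left(- \frac{1}{9}\right) \left(-22541\right) = \frac{22541}{9} \approx 2504.6$)
$\left(-15305 + j{\left(115 \right)}\right) + A = \left(-15305 + 2 \cdot 115\right) + \frac{22541}{9} = \left(-15305 + 230\right) + \frac{22541}{9} = -15075 + \frac{22541}{9} = - \frac{113134}{9}$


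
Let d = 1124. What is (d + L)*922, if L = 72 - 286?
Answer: 839020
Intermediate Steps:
L = -214
(d + L)*922 = (1124 - 214)*922 = 910*922 = 839020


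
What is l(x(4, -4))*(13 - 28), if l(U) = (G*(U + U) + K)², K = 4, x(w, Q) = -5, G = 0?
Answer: -240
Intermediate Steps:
l(U) = 16 (l(U) = (0*(U + U) + 4)² = (0*(2*U) + 4)² = (0 + 4)² = 4² = 16)
l(x(4, -4))*(13 - 28) = 16*(13 - 28) = 16*(-15) = -240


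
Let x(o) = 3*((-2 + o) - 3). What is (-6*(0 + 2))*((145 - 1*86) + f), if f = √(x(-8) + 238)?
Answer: -708 - 12*√199 ≈ -877.28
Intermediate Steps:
x(o) = -15 + 3*o (x(o) = 3*(-5 + o) = -15 + 3*o)
f = √199 (f = √((-15 + 3*(-8)) + 238) = √((-15 - 24) + 238) = √(-39 + 238) = √199 ≈ 14.107)
(-6*(0 + 2))*((145 - 1*86) + f) = (-6*(0 + 2))*((145 - 1*86) + √199) = (-6*2)*((145 - 86) + √199) = -12*(59 + √199) = -708 - 12*√199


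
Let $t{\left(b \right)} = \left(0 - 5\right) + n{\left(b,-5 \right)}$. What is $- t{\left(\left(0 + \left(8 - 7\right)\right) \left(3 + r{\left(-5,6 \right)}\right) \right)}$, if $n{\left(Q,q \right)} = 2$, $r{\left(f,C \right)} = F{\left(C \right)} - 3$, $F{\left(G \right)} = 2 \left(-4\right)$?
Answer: $3$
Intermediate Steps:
$F{\left(G \right)} = -8$
$r{\left(f,C \right)} = -11$ ($r{\left(f,C \right)} = -8 - 3 = -11$)
$t{\left(b \right)} = -3$ ($t{\left(b \right)} = \left(0 - 5\right) + 2 = -5 + 2 = -3$)
$- t{\left(\left(0 + \left(8 - 7\right)\right) \left(3 + r{\left(-5,6 \right)}\right) \right)} = \left(-1\right) \left(-3\right) = 3$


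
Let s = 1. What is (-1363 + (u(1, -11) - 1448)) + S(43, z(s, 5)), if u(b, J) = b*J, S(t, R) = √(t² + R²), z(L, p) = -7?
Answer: -2822 + √1898 ≈ -2778.4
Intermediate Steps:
S(t, R) = √(R² + t²)
u(b, J) = J*b
(-1363 + (u(1, -11) - 1448)) + S(43, z(s, 5)) = (-1363 + (-11*1 - 1448)) + √((-7)² + 43²) = (-1363 + (-11 - 1448)) + √(49 + 1849) = (-1363 - 1459) + √1898 = -2822 + √1898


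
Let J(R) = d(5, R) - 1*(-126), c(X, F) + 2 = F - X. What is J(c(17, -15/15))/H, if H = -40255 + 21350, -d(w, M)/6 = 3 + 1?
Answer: -102/18905 ≈ -0.0053954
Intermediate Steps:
c(X, F) = -2 + F - X (c(X, F) = -2 + (F - X) = -2 + F - X)
d(w, M) = -24 (d(w, M) = -6*(3 + 1) = -6*4 = -24)
H = -18905
J(R) = 102 (J(R) = -24 - 1*(-126) = -24 + 126 = 102)
J(c(17, -15/15))/H = 102/(-18905) = 102*(-1/18905) = -102/18905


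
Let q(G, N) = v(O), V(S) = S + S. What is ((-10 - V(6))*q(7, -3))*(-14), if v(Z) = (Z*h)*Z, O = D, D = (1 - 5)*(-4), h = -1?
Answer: -78848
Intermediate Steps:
V(S) = 2*S
D = 16 (D = -4*(-4) = 16)
O = 16
v(Z) = -Z² (v(Z) = (Z*(-1))*Z = (-Z)*Z = -Z²)
q(G, N) = -256 (q(G, N) = -1*16² = -1*256 = -256)
((-10 - V(6))*q(7, -3))*(-14) = ((-10 - 2*6)*(-256))*(-14) = ((-10 - 1*12)*(-256))*(-14) = ((-10 - 12)*(-256))*(-14) = -22*(-256)*(-14) = 5632*(-14) = -78848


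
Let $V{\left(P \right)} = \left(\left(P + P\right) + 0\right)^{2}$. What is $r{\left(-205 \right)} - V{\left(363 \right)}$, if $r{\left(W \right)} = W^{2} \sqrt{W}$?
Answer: $-527076 + 42025 i \sqrt{205} \approx -5.2708 \cdot 10^{5} + 6.0171 \cdot 10^{5} i$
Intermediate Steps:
$V{\left(P \right)} = 4 P^{2}$ ($V{\left(P \right)} = \left(2 P + 0\right)^{2} = \left(2 P\right)^{2} = 4 P^{2}$)
$r{\left(W \right)} = W^{\frac{5}{2}}$
$r{\left(-205 \right)} - V{\left(363 \right)} = \left(-205\right)^{\frac{5}{2}} - 4 \cdot 363^{2} = 42025 i \sqrt{205} - 4 \cdot 131769 = 42025 i \sqrt{205} - 527076 = -527076 + 42025 i \sqrt{205}$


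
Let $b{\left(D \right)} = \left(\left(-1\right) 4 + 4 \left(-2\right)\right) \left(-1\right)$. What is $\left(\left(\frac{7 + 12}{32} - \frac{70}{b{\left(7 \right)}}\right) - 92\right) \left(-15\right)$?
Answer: $\frac{46675}{32} \approx 1458.6$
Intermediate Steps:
$b{\left(D \right)} = 12$ ($b{\left(D \right)} = \left(-4 - 8\right) \left(-1\right) = \left(-12\right) \left(-1\right) = 12$)
$\left(\left(\frac{7 + 12}{32} - \frac{70}{b{\left(7 \right)}}\right) - 92\right) \left(-15\right) = \left(\left(\frac{7 + 12}{32} - \frac{70}{12}\right) - 92\right) \left(-15\right) = \left(\left(19 \cdot \frac{1}{32} - \frac{35}{6}\right) - 92\right) \left(-15\right) = \left(\left(\frac{19}{32} - \frac{35}{6}\right) - 92\right) \left(-15\right) = \left(- \frac{503}{96} - 92\right) \left(-15\right) = \left(- \frac{9335}{96}\right) \left(-15\right) = \frac{46675}{32}$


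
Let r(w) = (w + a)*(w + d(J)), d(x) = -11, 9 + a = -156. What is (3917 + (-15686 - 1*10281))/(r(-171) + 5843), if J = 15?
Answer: -4410/13399 ≈ -0.32913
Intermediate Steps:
a = -165 (a = -9 - 156 = -165)
r(w) = (-165 + w)*(-11 + w) (r(w) = (w - 165)*(w - 11) = (-165 + w)*(-11 + w))
(3917 + (-15686 - 1*10281))/(r(-171) + 5843) = (3917 + (-15686 - 1*10281))/((1815 + (-171)**2 - 176*(-171)) + 5843) = (3917 + (-15686 - 10281))/((1815 + 29241 + 30096) + 5843) = (3917 - 25967)/(61152 + 5843) = -22050/66995 = -22050*1/66995 = -4410/13399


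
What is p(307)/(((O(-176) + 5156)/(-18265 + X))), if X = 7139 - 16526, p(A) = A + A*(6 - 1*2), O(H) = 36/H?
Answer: -373523216/45371 ≈ -8232.6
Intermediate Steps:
p(A) = 5*A (p(A) = A + A*(6 - 2) = A + A*4 = A + 4*A = 5*A)
X = -9387
p(307)/(((O(-176) + 5156)/(-18265 + X))) = (5*307)/(((36/(-176) + 5156)/(-18265 - 9387))) = 1535/(((36*(-1/176) + 5156)/(-27652))) = 1535/(((-9/44 + 5156)*(-1/27652))) = 1535/(((226855/44)*(-1/27652))) = 1535/(-226855/1216688) = 1535*(-1216688/226855) = -373523216/45371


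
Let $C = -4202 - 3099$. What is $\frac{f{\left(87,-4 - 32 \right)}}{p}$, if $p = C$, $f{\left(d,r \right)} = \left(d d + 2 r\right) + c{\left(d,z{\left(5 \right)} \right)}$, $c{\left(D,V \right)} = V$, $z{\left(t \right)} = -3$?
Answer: $- \frac{7494}{7301} \approx -1.0264$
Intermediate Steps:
$C = -7301$ ($C = -4202 - 3099 = -7301$)
$f{\left(d,r \right)} = -3 + d^{2} + 2 r$ ($f{\left(d,r \right)} = \left(d d + 2 r\right) - 3 = \left(d^{2} + 2 r\right) - 3 = -3 + d^{2} + 2 r$)
$p = -7301$
$\frac{f{\left(87,-4 - 32 \right)}}{p} = \frac{-3 + 87^{2} + 2 \left(-4 - 32\right)}{-7301} = \left(-3 + 7569 + 2 \left(-36\right)\right) \left(- \frac{1}{7301}\right) = \left(-3 + 7569 - 72\right) \left(- \frac{1}{7301}\right) = 7494 \left(- \frac{1}{7301}\right) = - \frac{7494}{7301}$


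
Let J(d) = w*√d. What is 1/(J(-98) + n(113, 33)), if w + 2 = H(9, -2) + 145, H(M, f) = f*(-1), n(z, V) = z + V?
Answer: 73/1040883 - 1015*I*√2/2081766 ≈ 7.0133e-5 - 0.00068952*I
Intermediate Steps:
n(z, V) = V + z
H(M, f) = -f
w = 145 (w = -2 + (-1*(-2) + 145) = -2 + (2 + 145) = -2 + 147 = 145)
J(d) = 145*√d
1/(J(-98) + n(113, 33)) = 1/(145*√(-98) + (33 + 113)) = 1/(145*(7*I*√2) + 146) = 1/(1015*I*√2 + 146) = 1/(146 + 1015*I*√2)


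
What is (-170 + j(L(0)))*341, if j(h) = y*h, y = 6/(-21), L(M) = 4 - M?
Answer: -408518/7 ≈ -58360.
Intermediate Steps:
y = -2/7 (y = 6*(-1/21) = -2/7 ≈ -0.28571)
j(h) = -2*h/7
(-170 + j(L(0)))*341 = (-170 - 2*(4 - 1*0)/7)*341 = (-170 - 2*(4 + 0)/7)*341 = (-170 - 2/7*4)*341 = (-170 - 8/7)*341 = -1198/7*341 = -408518/7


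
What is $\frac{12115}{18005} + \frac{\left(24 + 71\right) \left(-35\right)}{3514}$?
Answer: $- \frac{494129}{1807702} \approx -0.27335$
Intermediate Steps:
$\frac{12115}{18005} + \frac{\left(24 + 71\right) \left(-35\right)}{3514} = 12115 \cdot \frac{1}{18005} + 95 \left(-35\right) \frac{1}{3514} = \frac{2423}{3601} - \frac{475}{502} = - \frac{494129}{1807702}$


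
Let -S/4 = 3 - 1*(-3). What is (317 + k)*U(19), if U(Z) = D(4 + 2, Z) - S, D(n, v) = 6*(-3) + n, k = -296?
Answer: 252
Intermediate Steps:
D(n, v) = -18 + n
S = -24 (S = -4*(3 - 1*(-3)) = -4*(3 + 3) = -4*6 = -24)
U(Z) = 12 (U(Z) = (-18 + (4 + 2)) - 1*(-24) = (-18 + 6) + 24 = -12 + 24 = 12)
(317 + k)*U(19) = (317 - 296)*12 = 21*12 = 252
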